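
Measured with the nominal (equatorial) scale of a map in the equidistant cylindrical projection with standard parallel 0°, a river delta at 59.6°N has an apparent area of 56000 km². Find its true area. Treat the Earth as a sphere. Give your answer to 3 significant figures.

For the equirectangular projection with φ₀ = 0 (plate carrée), h = 1 along meridians and k = sec φ along parallels.
Areal scale = h·k = 1 × sec φ; at 59.6°, h = 1.000, k = 1.976, so h·k = 1.976.
True area = apparent / (areal scale) = 56000 / 1.976 ≈ 28300 km².

28300 km²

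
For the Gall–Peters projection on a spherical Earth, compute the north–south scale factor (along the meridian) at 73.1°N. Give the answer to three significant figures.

The Gall–Peters projection is cylindrical equal-area with φ₀ = 45°. For cylindrical equal-area with standard parallel φ₀, h = cos φ / cos φ₀ and k = cos φ₀ / cos φ, so h·k = 1.
h = cos 73.1° / cos 45° = 0.2907/0.7071 = 0.4111.

0.411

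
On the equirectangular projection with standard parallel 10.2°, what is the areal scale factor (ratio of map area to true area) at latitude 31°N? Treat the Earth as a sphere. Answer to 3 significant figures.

1.15

With standard parallel φ₀ = 10.2°, the equirectangular projection gives x = Rλ cos φ₀, y = Rφ, so h = 1 and k = cos 10.2° / cos φ.
Areal scale = h·k = 1 × cos φ₀ / cos φ; at 31°, h = 1.000, k = 1.148, so h·k = 1.148.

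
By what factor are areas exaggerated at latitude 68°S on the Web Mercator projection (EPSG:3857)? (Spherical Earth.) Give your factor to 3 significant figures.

7.13

The Mercator projection is conformal; its linear scale factor is the same in every direction and equals sec φ = 1/cos φ.
Areal scale = k² = sec²φ = 1/cos²(68°) = 1/0.3746² = 7.126.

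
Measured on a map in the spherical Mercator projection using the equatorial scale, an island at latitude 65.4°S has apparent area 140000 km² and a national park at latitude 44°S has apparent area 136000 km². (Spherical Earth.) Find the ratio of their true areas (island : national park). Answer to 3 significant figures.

On Mercator the areal scale is sec²φ, so true area = apparent × cos²φ.
True area of island: 140000 × cos²(65.4°) = 140000 × 0.1733 = 24260 km².
True area of national park: 136000 × cos²(44°) = 136000 × 0.5174 = 70370 km².
Ratio = 24260 / 70370 ≈ 0.345.

0.345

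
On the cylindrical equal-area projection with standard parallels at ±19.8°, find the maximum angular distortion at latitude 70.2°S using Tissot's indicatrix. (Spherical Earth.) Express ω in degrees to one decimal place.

100.8°

For cylindrical equal-area with standard parallel φ₀, h = cos φ / cos φ₀ and k = cos φ₀ / cos φ, so h·k = 1.
At 70.2°: h = 0.3600, k = 2.778; principal scales a = 2.778, b = 0.3600.
sin(ω/2) = (a − b)/(a + b) = 2.418/3.138 = 0.7705, so ω = 2 arcsin(0.7705) ≈ 100.8°.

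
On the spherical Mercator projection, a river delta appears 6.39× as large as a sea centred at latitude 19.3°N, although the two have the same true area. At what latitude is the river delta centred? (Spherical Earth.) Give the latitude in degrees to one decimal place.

68.1°

For equal true areas on Mercator, apparent areas scale as sec²φ, so the ratio is cos²φ₂ / cos²φ₁.
cos²φ₂ / cos²φ₁ = 6.39  ⇒  cos φ₁ = cos 19.3° / √6.39 = 0.9438/2.528 = 0.3734.
φ₁ = arccos(0.3734) ≈ 68.1°.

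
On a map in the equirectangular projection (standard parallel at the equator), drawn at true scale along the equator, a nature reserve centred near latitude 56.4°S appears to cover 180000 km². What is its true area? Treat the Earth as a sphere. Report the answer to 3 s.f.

For the equirectangular projection with φ₀ = 0 (plate carrée), h = 1 along meridians and k = sec φ along parallels.
Areal scale = h·k = 1 × sec φ; at 56.4°, h = 1.000, k = 1.807, so h·k = 1.807.
True area = apparent / (areal scale) = 180000 / 1.807 ≈ 99600 km².

99600 km²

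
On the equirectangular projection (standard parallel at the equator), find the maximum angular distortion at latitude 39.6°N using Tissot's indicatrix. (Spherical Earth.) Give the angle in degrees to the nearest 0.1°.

14.9°

For the equirectangular projection with φ₀ = 0 (plate carrée), h = 1 along meridians and k = sec φ along parallels.
At 39.6°: h = 1.000, k = 1.298; principal scales a = 1.298, b = 1.000.
sin(ω/2) = (a − b)/(a + b) = 0.2978/2.298 = 0.1296, so ω = 2 arcsin(0.1296) ≈ 14.9°.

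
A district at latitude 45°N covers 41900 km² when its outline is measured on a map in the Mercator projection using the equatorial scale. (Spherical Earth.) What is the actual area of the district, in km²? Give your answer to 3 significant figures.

Mercator is conformal, so the point scale is isotropic: h = k = sec φ = 1/cos φ.
Areal scale = k² = sec²φ = 1/cos²(45°) = 1/0.7071² = 2.000.
True area = apparent / (areal scale) = 41900 / 2.000 ≈ 21000 km².

21000 km²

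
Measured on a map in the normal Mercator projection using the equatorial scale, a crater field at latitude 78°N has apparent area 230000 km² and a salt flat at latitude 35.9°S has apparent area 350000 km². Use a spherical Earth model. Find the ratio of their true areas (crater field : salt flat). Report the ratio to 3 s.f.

Mercator's areal exaggeration is sec²φ; hence true area = (apparent area) · cos²φ.
True area of crater field: 230000 × cos²(78°) = 230000 × 0.04323 = 9942 km².
True area of salt flat: 350000 × cos²(35.9°) = 350000 × 0.6562 = 229700 km².
Ratio = 9942 / 229700 ≈ 0.0433.

0.0433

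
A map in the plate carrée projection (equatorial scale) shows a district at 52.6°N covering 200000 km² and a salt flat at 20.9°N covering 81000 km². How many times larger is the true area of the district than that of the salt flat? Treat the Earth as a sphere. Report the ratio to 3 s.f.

Plate carrée has h = 1 and k = sec φ, giving areal scale sec φ; true area = (apparent area) · cos φ.
True area of district: 200000 × cos(52.6°) = 200000 × 0.6074 = 121500 km².
True area of salt flat: 81000 × cos(20.9°) = 81000 × 0.9342 = 75670 km².
Ratio = 121500 / 75670 ≈ 1.61.

1.61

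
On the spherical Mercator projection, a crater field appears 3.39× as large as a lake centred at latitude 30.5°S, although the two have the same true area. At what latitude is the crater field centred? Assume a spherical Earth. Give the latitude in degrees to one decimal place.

62.1°

For equal true areas on Mercator, apparent areas scale as sec²φ, so the ratio is cos²φ₂ / cos²φ₁.
cos²φ₂ / cos²φ₁ = 3.39  ⇒  cos φ₁ = cos 30.5° / √3.39 = 0.8616/1.841 = 0.4680.
φ₁ = arccos(0.4680) ≈ 62.1°.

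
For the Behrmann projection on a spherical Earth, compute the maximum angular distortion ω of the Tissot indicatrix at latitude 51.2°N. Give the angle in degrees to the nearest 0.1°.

36.5°

The Behrmann projection is cylindrical equal-area with φ₀ = 30°. Cylindrical equal-area (φ₀ = 30°): h = cos φ / cos 30° along meridians, k = cos 30° / cos φ along parallels; h·k = 1.
At 51.2°: h = 0.7235, k = 1.382; principal scales a = 1.382, b = 0.7235.
sin(ω/2) = (a − b)/(a + b) = 0.6586/2.106 = 0.3128, so ω = 2 arcsin(0.3128) ≈ 36.5°.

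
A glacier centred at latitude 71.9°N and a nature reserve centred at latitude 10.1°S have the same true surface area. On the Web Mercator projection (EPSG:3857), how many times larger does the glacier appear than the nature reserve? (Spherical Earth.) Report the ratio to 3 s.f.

10.0

On Mercator, area is exaggerated by sec²φ = 1/cos²φ.
At 71.9°: sec²(71.9°) = 1/0.3107² = 10.36.
At 10.1°: sec²(10.1°) = 1/0.9845² = 1.032.
Ratio = 10.36/1.032 = cos²(10.1°)/cos²(71.9°) ≈ 10.0.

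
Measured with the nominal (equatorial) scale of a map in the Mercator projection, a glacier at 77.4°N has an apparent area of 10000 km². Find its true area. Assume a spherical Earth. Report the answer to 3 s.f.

Mercator is conformal, so the point scale is isotropic: h = k = sec φ = 1/cos φ.
Areal scale = k² = sec²φ = 1/cos²(77.4°) = 1/0.2181² = 21.01.
True area = apparent / (areal scale) = 10000 / 21.01 ≈ 476 km².

476 km²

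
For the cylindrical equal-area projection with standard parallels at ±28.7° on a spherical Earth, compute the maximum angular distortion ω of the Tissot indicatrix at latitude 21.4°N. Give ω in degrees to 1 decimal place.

6.8°

A cylindrical equal-area projection with standard parallel φ₀ has meridian scale h = cos φ / cos φ₀ and parallel scale k = cos φ₀ / cos φ (so areas are preserved, h·k = 1).
At 21.4°: h = 1.061, k = 0.9421; principal scales a = 1.061, b = 0.9421.
sin(ω/2) = (a − b)/(a + b) = 0.1194/2.004 = 0.05957, so ω = 2 arcsin(0.05957) ≈ 6.8°.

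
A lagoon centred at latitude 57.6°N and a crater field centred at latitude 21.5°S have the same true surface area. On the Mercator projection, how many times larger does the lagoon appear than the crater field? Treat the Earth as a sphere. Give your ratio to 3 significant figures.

Mercator is conformal with k = sec φ, so areal scale = k² = sec²φ.
At 57.6°: sec²(57.6°) = 1/0.5358² = 3.483.
At 21.5°: sec²(21.5°) = 1/0.9304² = 1.155.
Ratio = 3.483/1.155 = cos²(21.5°)/cos²(57.6°) ≈ 3.02.

3.02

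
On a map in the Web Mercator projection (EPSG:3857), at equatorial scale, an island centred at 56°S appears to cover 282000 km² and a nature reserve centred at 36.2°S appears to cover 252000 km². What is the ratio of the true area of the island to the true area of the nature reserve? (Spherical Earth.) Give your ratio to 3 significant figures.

0.537

Since Mercator area scale is 1/cos²φ, the true area equals the apparent area multiplied by cos²φ.
True area of island: 282000 × cos²(56°) = 282000 × 0.3127 = 88180 km².
True area of nature reserve: 252000 × cos²(36.2°) = 252000 × 0.6512 = 164100 km².
Ratio = 88180 / 164100 ≈ 0.537.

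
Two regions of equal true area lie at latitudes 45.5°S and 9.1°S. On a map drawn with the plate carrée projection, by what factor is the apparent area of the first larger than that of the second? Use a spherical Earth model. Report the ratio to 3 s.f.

1.41

For the equirectangular projection with φ₀ = 0 (plate carrée), h = 1 along meridians and k = sec φ along parallels.
Areal scale at 45.5°: h·k = 1.000 × 1.427 = 1.427.
Areal scale at 9.1°: h·k = 1.000 × 1.013 = 1.013.
Ratio = 1.427/1.013 ≈ 1.41.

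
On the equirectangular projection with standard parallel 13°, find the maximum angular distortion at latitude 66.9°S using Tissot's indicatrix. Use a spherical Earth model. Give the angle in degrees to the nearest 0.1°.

The equidistant cylindrical projection with φ₀ = 13° has h = 1 (meridians true) and k = cos φ₀ / cos φ along parallels.
At 66.9°: h = 1.000, k = 2.484; principal scales a = 2.484, b = 1.000.
sin(ω/2) = (a − b)/(a + b) = 1.484/3.484 = 0.4259, so ω = 2 arcsin(0.4259) ≈ 50.4°.

50.4°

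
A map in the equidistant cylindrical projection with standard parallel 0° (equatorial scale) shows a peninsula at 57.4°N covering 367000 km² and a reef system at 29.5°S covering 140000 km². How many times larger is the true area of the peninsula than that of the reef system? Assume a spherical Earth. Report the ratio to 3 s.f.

On the plate carrée, areal scale = h·k = 1 × sec φ, so true area = apparent × cos φ.
True area of peninsula: 367000 × cos(57.4°) = 367000 × 0.5388 = 197700 km².
True area of reef system: 140000 × cos(29.5°) = 140000 × 0.8704 = 121800 km².
Ratio = 197700 / 121800 ≈ 1.62.

1.62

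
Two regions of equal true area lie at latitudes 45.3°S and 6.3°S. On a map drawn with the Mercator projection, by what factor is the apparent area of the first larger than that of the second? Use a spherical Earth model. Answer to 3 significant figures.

On Mercator, area is exaggerated by sec²φ = 1/cos²φ.
At 45.3°: sec²(45.3°) = 1/0.7034² = 2.021.
At 6.3°: sec²(6.3°) = 1/0.9940² = 1.012.
Ratio = 2.021/1.012 = cos²(6.3°)/cos²(45.3°) ≈ 2.00.

2.00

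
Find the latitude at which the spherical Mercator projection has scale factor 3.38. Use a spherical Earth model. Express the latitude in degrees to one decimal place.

72.8°

Mercator scale is k = sec φ = 1/cos φ.
1/cos φ = 3.38  ⇒  cos φ = 0.2959  ⇒  φ = arccos(0.2959) ≈ 72.8°.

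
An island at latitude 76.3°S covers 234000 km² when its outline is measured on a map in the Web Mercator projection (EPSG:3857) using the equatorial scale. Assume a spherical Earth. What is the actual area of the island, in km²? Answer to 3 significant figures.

13100 km²

For Mercator, h = k = sec φ (a conformal cylindrical projection has a single point scale, 1/cos φ).
Areal scale = k² = sec²φ = 1/cos²(76.3°) = 1/0.2368² = 17.83.
True area = apparent / (areal scale) = 234000 / 17.83 ≈ 13100 km².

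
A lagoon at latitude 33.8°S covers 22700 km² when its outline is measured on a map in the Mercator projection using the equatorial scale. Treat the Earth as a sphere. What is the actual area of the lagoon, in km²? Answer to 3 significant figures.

15700 km²

The Mercator projection is conformal; its linear scale factor is the same in every direction and equals sec φ = 1/cos φ.
Areal scale = k² = sec²φ = 1/cos²(33.8°) = 1/0.8310² = 1.448.
True area = apparent / (areal scale) = 22700 / 1.448 ≈ 15700 km².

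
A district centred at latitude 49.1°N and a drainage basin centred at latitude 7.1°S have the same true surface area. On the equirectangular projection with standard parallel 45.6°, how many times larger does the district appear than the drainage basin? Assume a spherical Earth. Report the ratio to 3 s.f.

1.52

With standard parallel φ₀ = 45.6°, the equirectangular projection gives x = Rλ cos φ₀, y = Rφ, so h = 1 and k = cos 45.6° / cos φ.
Areal scale at 49.1°: h·k = 1.000 × 1.069 = 1.069.
Areal scale at 7.1°: h·k = 1.000 × 0.7051 = 0.7051.
Ratio = 1.069/0.7051 ≈ 1.52.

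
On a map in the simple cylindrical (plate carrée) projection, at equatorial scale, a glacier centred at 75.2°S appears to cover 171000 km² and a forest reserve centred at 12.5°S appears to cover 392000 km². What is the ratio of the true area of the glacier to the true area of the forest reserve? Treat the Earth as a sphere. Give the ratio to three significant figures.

0.114

Plate carrée has h = 1 and k = sec φ, giving areal scale sec φ; true area = (apparent area) · cos φ.
True area of glacier: 171000 × cos(75.2°) = 171000 × 0.2554 = 43680 km².
True area of forest reserve: 392000 × cos(12.5°) = 392000 × 0.9763 = 382700 km².
Ratio = 43680 / 382700 ≈ 0.114.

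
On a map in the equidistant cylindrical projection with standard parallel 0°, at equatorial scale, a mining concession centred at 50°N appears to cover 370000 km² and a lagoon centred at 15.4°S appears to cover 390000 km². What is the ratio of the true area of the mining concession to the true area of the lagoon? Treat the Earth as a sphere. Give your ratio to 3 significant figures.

0.633

Plate carrée has h = 1 and k = sec φ, giving areal scale sec φ; true area = (apparent area) · cos φ.
True area of mining concession: 370000 × cos(50°) = 370000 × 0.6428 = 237800 km².
True area of lagoon: 390000 × cos(15.4°) = 390000 × 0.9641 = 376000 km².
Ratio = 237800 / 376000 ≈ 0.633.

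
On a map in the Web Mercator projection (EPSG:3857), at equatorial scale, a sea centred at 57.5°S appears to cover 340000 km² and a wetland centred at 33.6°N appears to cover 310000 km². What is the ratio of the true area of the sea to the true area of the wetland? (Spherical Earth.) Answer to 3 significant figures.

Mercator's areal exaggeration is sec²φ; hence true area = (apparent area) · cos²φ.
True area of sea: 340000 × cos²(57.5°) = 340000 × 0.2887 = 98150 km².
True area of wetland: 310000 × cos²(33.6°) = 310000 × 0.6938 = 215100 km².
Ratio = 98150 / 215100 ≈ 0.456.

0.456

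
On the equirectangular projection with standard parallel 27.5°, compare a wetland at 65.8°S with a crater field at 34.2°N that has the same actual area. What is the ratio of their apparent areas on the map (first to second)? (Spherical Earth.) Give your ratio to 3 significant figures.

With standard parallel φ₀ = 27.5°, the equirectangular projection gives x = Rλ cos φ₀, y = Rφ, so h = 1 and k = cos 27.5° / cos φ.
Areal scale at 65.8°: h·k = 1.000 × 2.164 = 2.164.
Areal scale at 34.2°: h·k = 1.000 × 1.072 = 1.072.
Ratio = 2.164/1.072 ≈ 2.02.

2.02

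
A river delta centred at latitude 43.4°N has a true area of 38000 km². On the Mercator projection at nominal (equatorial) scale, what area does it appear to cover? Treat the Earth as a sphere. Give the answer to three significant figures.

72000 km²

The Mercator projection is conformal; its linear scale factor is the same in every direction and equals sec φ = 1/cos φ.
Areal scale = k² = sec²φ = 1/cos²(43.4°) = 1/0.7266² = 1.894.
Apparent area = 38000 × 1.894 ≈ 72000 km².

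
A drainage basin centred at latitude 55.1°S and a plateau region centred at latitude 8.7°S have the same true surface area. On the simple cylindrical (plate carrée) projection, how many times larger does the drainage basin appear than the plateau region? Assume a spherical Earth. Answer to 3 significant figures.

1.73

In the plate carrée (x = Rλ, y = Rφ), meridians are true-scale (h = 1) and parallels are stretched by k = sec φ.
Areal scale at 55.1°: h·k = 1.000 × 1.748 = 1.748.
Areal scale at 8.7°: h·k = 1.000 × 1.012 = 1.012.
Ratio = 1.748/1.012 ≈ 1.73.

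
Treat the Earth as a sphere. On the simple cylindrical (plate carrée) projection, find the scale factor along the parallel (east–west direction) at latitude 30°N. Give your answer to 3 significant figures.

1.15

For the equirectangular projection with φ₀ = 0 (plate carrée), h = 1 along meridians and k = sec φ along parallels.
k = 1/cos 30° = 1/0.8660 = 1.155.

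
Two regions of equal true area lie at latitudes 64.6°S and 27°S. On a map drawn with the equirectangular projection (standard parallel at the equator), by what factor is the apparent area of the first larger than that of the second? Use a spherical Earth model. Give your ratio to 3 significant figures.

For the equirectangular projection with φ₀ = 0 (plate carrée), h = 1 along meridians and k = sec φ along parallels.
Areal scale at 64.6°: h·k = 1.000 × 2.331 = 2.331.
Areal scale at 27°: h·k = 1.000 × 1.122 = 1.122.
Ratio = 2.331/1.122 ≈ 2.08.

2.08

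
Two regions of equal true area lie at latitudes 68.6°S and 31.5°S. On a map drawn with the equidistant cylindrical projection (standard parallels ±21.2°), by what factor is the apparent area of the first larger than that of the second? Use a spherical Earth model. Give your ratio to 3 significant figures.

2.34

In the equirectangular projection with standard parallel φ₀ = 21.2° (x = Rλ cos φ₀, y = Rφ), meridians are true-scale (h = 1) and the parallel scale is k = cos φ₀ / cos φ.
Areal scale at 68.6°: h·k = 1.000 × 2.555 = 2.555.
Areal scale at 31.5°: h·k = 1.000 × 1.093 = 1.093.
Ratio = 2.555/1.093 ≈ 2.34.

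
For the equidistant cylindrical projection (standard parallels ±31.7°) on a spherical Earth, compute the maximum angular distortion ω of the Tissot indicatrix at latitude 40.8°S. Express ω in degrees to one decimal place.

6.7°

The equidistant cylindrical projection with φ₀ = 31.7° has h = 1 (meridians true) and k = cos φ₀ / cos φ along parallels.
At 40.8°: h = 1.000, k = 1.124; principal scales a = 1.124, b = 1.000.
sin(ω/2) = (a − b)/(a + b) = 0.1239/2.124 = 0.05835, so ω = 2 arcsin(0.05835) ≈ 6.7°.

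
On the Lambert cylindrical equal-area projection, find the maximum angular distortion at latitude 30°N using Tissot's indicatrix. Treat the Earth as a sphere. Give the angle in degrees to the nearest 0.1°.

The Lambert cylindrical equal-area projection is the cylindrical equal-area projection with its standard parallel at the equator (φ₀ = 0). Cylindrical equal-area (φ₀ = 0°): h = cos φ / cos 0° along meridians, k = cos 0° / cos φ along parallels; h·k = 1.
At 30°: h = 0.8660, k = 1.155; principal scales a = 1.155, b = 0.8660.
sin(ω/2) = (a − b)/(a + b) = 0.2887/2.021 = 0.1429, so ω = 2 arcsin(0.1429) ≈ 16.4°.

16.4°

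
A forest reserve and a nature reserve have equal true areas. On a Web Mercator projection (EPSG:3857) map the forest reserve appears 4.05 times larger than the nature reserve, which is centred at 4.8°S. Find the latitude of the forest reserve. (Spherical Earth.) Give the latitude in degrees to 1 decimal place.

60.3°

Mercator areal scale is sec²φ, so apparent-area ratio = sec²φ₁ / sec²φ₂ = cos²φ₂ / cos²φ₁.
cos²φ₂ / cos²φ₁ = 4.05  ⇒  cos φ₁ = cos 4.8° / √4.05 = 0.9965/2.012 = 0.4952.
φ₁ = arccos(0.4952) ≈ 60.3°.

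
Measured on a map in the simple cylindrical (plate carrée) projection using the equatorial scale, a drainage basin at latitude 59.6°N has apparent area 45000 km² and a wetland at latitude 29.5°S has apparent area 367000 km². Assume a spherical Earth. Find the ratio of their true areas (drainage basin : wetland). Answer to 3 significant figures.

On the plate carrée, areal scale = h·k = 1 × sec φ, so true area = apparent × cos φ.
True area of drainage basin: 45000 × cos(59.6°) = 45000 × 0.5060 = 22770 km².
True area of wetland: 367000 × cos(29.5°) = 367000 × 0.8704 = 319400 km².
Ratio = 22770 / 319400 ≈ 0.0713.

0.0713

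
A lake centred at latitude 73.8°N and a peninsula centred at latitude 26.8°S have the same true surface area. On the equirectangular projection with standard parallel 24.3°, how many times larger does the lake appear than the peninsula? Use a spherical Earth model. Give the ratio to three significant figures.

3.20

The equidistant cylindrical projection with φ₀ = 24.3° has h = 1 (meridians true) and k = cos φ₀ / cos φ along parallels.
Areal scale at 73.8°: h·k = 1.000 × 3.267 = 3.267.
Areal scale at 26.8°: h·k = 1.000 × 1.021 = 1.021.
Ratio = 3.267/1.021 ≈ 3.20.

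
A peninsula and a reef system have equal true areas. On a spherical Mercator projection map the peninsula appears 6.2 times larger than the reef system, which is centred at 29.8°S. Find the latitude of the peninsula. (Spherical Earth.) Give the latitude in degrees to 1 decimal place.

Mercator areal scale is sec²φ, so apparent-area ratio = sec²φ₁ / sec²φ₂ = cos²φ₂ / cos²φ₁.
cos²φ₂ / cos²φ₁ = 6.2  ⇒  cos φ₁ = cos 29.8° / √6.2 = 0.8678/2.490 = 0.3485.
φ₁ = arccos(0.3485) ≈ 69.6°.

69.6°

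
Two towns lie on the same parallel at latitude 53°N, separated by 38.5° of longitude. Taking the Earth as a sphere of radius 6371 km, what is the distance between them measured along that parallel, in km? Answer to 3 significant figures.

2580 km

Arc length along a parallel = R cos φ · Δλ (with Δλ in radians).
= 6371 × cos 53° × (38.5° × π/180) = 6371 × 0.6018 × 0.6720 ≈ 2580 km.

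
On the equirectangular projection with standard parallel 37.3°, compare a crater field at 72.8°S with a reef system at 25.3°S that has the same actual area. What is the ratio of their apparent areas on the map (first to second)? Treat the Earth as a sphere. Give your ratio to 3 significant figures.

3.06

With standard parallel φ₀ = 37.3°, the equirectangular projection gives x = Rλ cos φ₀, y = Rφ, so h = 1 and k = cos 37.3° / cos φ.
Areal scale at 72.8°: h·k = 1.000 × 2.690 = 2.690.
Areal scale at 25.3°: h·k = 1.000 × 0.8799 = 0.8799.
Ratio = 2.690/0.8799 ≈ 3.06.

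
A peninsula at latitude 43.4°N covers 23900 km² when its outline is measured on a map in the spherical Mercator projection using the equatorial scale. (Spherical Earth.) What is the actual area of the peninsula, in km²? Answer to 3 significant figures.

The Mercator projection is conformal; its linear scale factor is the same in every direction and equals sec φ = 1/cos φ.
Areal scale = k² = sec²φ = 1/cos²(43.4°) = 1/0.7266² = 1.894.
True area = apparent / (areal scale) = 23900 / 1.894 ≈ 12600 km².

12600 km²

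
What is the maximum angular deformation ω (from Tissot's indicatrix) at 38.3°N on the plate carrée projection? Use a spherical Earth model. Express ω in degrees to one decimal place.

13.9°

In the plate carrée (x = Rλ, y = Rφ), meridians are true-scale (h = 1) and parallels are stretched by k = sec φ.
At 38.3°: h = 1.000, k = 1.274; principal scales a = 1.274, b = 1.000.
sin(ω/2) = (a − b)/(a + b) = 0.2742/2.274 = 0.1206, so ω = 2 arcsin(0.1206) ≈ 13.9°.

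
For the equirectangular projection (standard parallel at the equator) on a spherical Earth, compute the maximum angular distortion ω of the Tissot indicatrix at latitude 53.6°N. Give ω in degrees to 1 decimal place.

For the equirectangular projection with φ₀ = 0 (plate carrée), h = 1 along meridians and k = sec φ along parallels.
At 53.6°: h = 1.000, k = 1.685; principal scales a = 1.685, b = 1.000.
sin(ω/2) = (a − b)/(a + b) = 0.6852/2.685 = 0.2552, so ω = 2 arcsin(0.2552) ≈ 29.6°.

29.6°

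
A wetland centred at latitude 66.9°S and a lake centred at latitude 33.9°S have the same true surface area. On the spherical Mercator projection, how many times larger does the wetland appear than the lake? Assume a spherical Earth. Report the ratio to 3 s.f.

4.48

Mercator is conformal with k = sec φ, so areal scale = k² = sec²φ.
At 66.9°: sec²(66.9°) = 1/0.3923² = 6.497.
At 33.9°: sec²(33.9°) = 1/0.8300² = 1.452.
Ratio = 6.497/1.452 = cos²(33.9°)/cos²(66.9°) ≈ 4.48.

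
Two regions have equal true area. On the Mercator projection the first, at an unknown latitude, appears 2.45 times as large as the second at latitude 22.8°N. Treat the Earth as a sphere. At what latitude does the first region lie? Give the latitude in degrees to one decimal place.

53.9°

For equal true areas on Mercator, apparent areas scale as sec²φ, so the ratio is cos²φ₂ / cos²φ₁.
cos²φ₂ / cos²φ₁ = 2.45  ⇒  cos φ₁ = cos 22.8° / √2.45 = 0.9219/1.565 = 0.5890.
φ₁ = arccos(0.5890) ≈ 53.9°.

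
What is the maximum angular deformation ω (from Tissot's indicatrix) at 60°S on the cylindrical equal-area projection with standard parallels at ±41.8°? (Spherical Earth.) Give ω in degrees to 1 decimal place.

44.6°

For cylindrical equal-area with standard parallel φ₀, h = cos φ / cos φ₀ and k = cos φ₀ / cos φ, so h·k = 1.
At 60°: h = 0.6707, k = 1.491; principal scales a = 1.491, b = 0.6707.
sin(ω/2) = (a − b)/(a + b) = 0.8202/2.162 = 0.3794, so ω = 2 arcsin(0.3794) ≈ 44.6°.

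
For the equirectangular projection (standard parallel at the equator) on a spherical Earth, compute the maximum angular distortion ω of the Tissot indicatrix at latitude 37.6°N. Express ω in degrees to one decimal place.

For the equirectangular projection with φ₀ = 0 (plate carrée), h = 1 along meridians and k = sec φ along parallels.
At 37.6°: h = 1.000, k = 1.262; principal scales a = 1.262, b = 1.000.
sin(ω/2) = (a − b)/(a + b) = 0.2622/2.262 = 0.1159, so ω = 2 arcsin(0.1159) ≈ 13.3°.

13.3°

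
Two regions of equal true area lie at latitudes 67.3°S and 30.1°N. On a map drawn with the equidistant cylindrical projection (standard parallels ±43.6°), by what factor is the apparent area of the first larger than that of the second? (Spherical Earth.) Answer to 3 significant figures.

2.24

The equidistant cylindrical projection with φ₀ = 43.6° has h = 1 (meridians true) and k = cos φ₀ / cos φ along parallels.
Areal scale at 67.3°: h·k = 1.000 × 1.877 = 1.877.
Areal scale at 30.1°: h·k = 1.000 × 0.8370 = 0.8370.
Ratio = 1.877/0.8370 ≈ 2.24.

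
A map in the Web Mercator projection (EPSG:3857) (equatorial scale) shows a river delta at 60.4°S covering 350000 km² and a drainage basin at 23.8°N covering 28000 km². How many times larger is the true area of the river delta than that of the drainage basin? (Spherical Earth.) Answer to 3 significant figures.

3.64

Since Mercator area scale is 1/cos²φ, the true area equals the apparent area multiplied by cos²φ.
True area of river delta: 350000 × cos²(60.4°) = 350000 × 0.2440 = 85390 km².
True area of drainage basin: 28000 × cos²(23.8°) = 28000 × 0.8372 = 23440 km².
Ratio = 85390 / 23440 ≈ 3.64.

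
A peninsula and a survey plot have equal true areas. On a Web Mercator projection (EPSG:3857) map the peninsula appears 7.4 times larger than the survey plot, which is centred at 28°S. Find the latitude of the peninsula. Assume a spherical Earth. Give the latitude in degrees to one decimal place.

71.1°

Mercator areal scale is sec²φ, so apparent-area ratio = sec²φ₁ / sec²φ₂ = cos²φ₂ / cos²φ₁.
cos²φ₂ / cos²φ₁ = 7.4  ⇒  cos φ₁ = cos 28° / √7.4 = 0.8829/2.720 = 0.3246.
φ₁ = arccos(0.3246) ≈ 71.1°.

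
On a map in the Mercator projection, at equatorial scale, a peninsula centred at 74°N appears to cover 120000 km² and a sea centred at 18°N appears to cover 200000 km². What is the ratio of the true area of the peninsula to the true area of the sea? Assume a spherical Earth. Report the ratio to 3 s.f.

Mercator's areal exaggeration is sec²φ; hence true area = (apparent area) · cos²φ.
True area of peninsula: 120000 × cos²(74°) = 120000 × 0.07598 = 9117 km².
True area of sea: 200000 × cos²(18°) = 200000 × 0.9045 = 180900 km².
Ratio = 9117 / 180900 ≈ 0.0504.

0.0504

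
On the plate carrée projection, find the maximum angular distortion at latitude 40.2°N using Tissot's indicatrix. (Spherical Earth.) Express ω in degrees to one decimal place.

Plate carrée maps x = Rλ, y = Rφ. The meridian scale is h = 1 and the parallel scale is k = 1/cos φ = sec φ.
At 40.2°: h = 1.000, k = 1.309; principal scales a = 1.309, b = 1.000.
sin(ω/2) = (a − b)/(a + b) = 0.3093/2.309 = 0.1339, so ω = 2 arcsin(0.1339) ≈ 15.4°.

15.4°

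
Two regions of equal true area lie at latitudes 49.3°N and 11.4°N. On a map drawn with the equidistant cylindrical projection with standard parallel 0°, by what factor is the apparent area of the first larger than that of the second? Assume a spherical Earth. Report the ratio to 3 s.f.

For the equirectangular projection with φ₀ = 0 (plate carrée), h = 1 along meridians and k = sec φ along parallels.
Areal scale at 49.3°: h·k = 1.000 × 1.534 = 1.534.
Areal scale at 11.4°: h·k = 1.000 × 1.020 = 1.020.
Ratio = 1.534/1.020 ≈ 1.50.

1.50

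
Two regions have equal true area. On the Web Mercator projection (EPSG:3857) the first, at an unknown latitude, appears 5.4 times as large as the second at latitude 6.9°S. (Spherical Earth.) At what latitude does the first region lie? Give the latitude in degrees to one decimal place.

64.7°

Mercator areal scale is sec²φ, so apparent-area ratio = sec²φ₁ / sec²φ₂ = cos²φ₂ / cos²φ₁.
cos²φ₂ / cos²φ₁ = 5.4  ⇒  cos φ₁ = cos 6.9° / √5.4 = 0.9928/2.324 = 0.4272.
φ₁ = arccos(0.4272) ≈ 64.7°.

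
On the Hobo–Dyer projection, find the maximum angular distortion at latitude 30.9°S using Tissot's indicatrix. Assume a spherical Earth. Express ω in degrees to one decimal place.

The Hobo–Dyer projection is cylindrical equal-area with φ₀ = 37.5°. A cylindrical equal-area projection with standard parallel φ₀ has meridian scale h = cos φ / cos φ₀ and parallel scale k = cos φ₀ / cos φ (so areas are preserved, h·k = 1).
At 30.9°: h = 1.082, k = 0.9246; principal scales a = 1.082, b = 0.9246.
sin(ω/2) = (a − b)/(a + b) = 0.1570/2.006 = 0.07825, so ω = 2 arcsin(0.07825) ≈ 9.0°.

9.0°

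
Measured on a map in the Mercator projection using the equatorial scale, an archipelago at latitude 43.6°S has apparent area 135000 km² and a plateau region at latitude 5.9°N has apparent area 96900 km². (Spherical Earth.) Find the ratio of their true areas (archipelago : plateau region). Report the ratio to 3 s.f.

Since Mercator area scale is 1/cos²φ, the true area equals the apparent area multiplied by cos²φ.
True area of archipelago: 135000 × cos²(43.6°) = 135000 × 0.5244 = 70800 km².
True area of plateau region: 96900 × cos²(5.9°) = 96900 × 0.9894 = 95880 km².
Ratio = 70800 / 95880 ≈ 0.738.

0.738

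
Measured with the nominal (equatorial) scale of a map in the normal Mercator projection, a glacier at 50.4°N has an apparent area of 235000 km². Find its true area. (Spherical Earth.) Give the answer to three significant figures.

95500 km²

The Mercator projection is conformal; its linear scale factor is the same in every direction and equals sec φ = 1/cos φ.
Areal scale = k² = sec²φ = 1/cos²(50.4°) = 1/0.6374² = 2.461.
True area = apparent / (areal scale) = 235000 / 2.461 ≈ 95500 km².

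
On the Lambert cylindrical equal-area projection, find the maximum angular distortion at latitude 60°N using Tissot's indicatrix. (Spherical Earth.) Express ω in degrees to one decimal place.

The Lambert cylindrical equal-area projection is the cylindrical equal-area projection with its standard parallel at the equator (φ₀ = 0). A cylindrical equal-area projection with standard parallel φ₀ has meridian scale h = cos φ / cos φ₀ and parallel scale k = cos φ₀ / cos φ (so areas are preserved, h·k = 1).
At 60°: h = 0.5000, k = 2.000; principal scales a = 2.000, b = 0.5000.
sin(ω/2) = (a − b)/(a + b) = 1.500/2.500 = 0.6000, so ω = 2 arcsin(0.6000) ≈ 73.7°.

73.7°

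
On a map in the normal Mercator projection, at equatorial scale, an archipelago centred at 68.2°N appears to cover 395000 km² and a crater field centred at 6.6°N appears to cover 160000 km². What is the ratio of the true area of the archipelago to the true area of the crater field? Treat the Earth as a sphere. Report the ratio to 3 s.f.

0.345

Since Mercator area scale is 1/cos²φ, the true area equals the apparent area multiplied by cos²φ.
True area of archipelago: 395000 × cos²(68.2°) = 395000 × 0.1379 = 54480 km².
True area of crater field: 160000 × cos²(6.6°) = 160000 × 0.9868 = 157900 km².
Ratio = 54480 / 157900 ≈ 0.345.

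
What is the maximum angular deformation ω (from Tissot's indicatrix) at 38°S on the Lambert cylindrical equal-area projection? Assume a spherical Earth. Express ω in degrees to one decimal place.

The Lambert cylindrical equal-area projection is the cylindrical equal-area projection with its standard parallel at the equator (φ₀ = 0). A cylindrical equal-area projection with standard parallel φ₀ has meridian scale h = cos φ / cos φ₀ and parallel scale k = cos φ₀ / cos φ (so areas are preserved, h·k = 1).
At 38°: h = 0.7880, k = 1.269; principal scales a = 1.269, b = 0.7880.
sin(ω/2) = (a − b)/(a + b) = 0.4810/2.057 = 0.2338, so ω = 2 arcsin(0.2338) ≈ 27.0°.

27.0°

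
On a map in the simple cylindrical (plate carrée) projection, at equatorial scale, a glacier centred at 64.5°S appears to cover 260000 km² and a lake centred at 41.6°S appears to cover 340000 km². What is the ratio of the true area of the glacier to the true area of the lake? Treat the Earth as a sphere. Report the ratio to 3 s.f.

Plate carrée has h = 1 and k = sec φ, giving areal scale sec φ; true area = (apparent area) · cos φ.
True area of glacier: 260000 × cos(64.5°) = 260000 × 0.4305 = 111900 km².
True area of lake: 340000 × cos(41.6°) = 340000 × 0.7478 = 254300 km².
Ratio = 111900 / 254300 ≈ 0.440.

0.440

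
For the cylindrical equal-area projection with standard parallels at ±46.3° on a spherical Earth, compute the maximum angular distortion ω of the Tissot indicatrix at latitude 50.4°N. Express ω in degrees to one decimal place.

Cylindrical equal-area (φ₀ = 46.3°): h = cos φ / cos 46.3° along meridians, k = cos 46.3° / cos φ along parallels; h·k = 1.
At 50.4°: h = 0.9226, k = 1.084; principal scales a = 1.084, b = 0.9226.
sin(ω/2) = (a − b)/(a + b) = 0.1612/2.006 = 0.08036, so ω = 2 arcsin(0.08036) ≈ 9.2°.

9.2°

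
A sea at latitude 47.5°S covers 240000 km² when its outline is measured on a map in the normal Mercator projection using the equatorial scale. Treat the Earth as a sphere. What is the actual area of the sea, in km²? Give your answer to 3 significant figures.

110000 km²

For Mercator, h = k = sec φ (a conformal cylindrical projection has a single point scale, 1/cos φ).
Areal scale = k² = sec²φ = 1/cos²(47.5°) = 1/0.6756² = 2.191.
True area = apparent / (areal scale) = 240000 / 2.191 ≈ 110000 km².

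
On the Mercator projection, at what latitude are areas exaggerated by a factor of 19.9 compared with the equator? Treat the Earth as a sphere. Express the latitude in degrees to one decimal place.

77.0°

Mercator areal scale is sec²φ.
sec²φ = 19.9  ⇒  cos²φ = 0.05025  ⇒  cos φ = 0.2242.
φ = arccos(0.2242) ≈ 77.0°.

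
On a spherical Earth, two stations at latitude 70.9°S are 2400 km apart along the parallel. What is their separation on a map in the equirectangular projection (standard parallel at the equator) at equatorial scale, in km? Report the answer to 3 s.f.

7330 km

Plate carrée maps x = Rλ, y = Rφ. The meridian scale is h = 1 and the parallel scale is k = 1/cos φ = sec φ.
Along the parallel, k = sec 70.9° = 1/0.3272 = 3.056.
Map distance = 2400 × 3.056 ≈ 7330 km.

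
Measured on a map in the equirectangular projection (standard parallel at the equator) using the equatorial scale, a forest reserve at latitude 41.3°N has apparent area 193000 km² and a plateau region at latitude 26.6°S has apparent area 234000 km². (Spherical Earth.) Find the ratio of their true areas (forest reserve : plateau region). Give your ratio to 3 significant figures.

On the plate carrée, areal scale = h·k = 1 × sec φ, so true area = apparent × cos φ.
True area of forest reserve: 193000 × cos(41.3°) = 193000 × 0.7513 = 145000 km².
True area of plateau region: 234000 × cos(26.6°) = 234000 × 0.8942 = 209200 km².
Ratio = 145000 / 209200 ≈ 0.693.

0.693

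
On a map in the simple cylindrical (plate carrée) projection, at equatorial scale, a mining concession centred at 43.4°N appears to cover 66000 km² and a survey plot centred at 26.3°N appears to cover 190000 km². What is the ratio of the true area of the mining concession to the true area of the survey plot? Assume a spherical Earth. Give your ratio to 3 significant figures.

0.282

On the plate carrée, areal scale = h·k = 1 × sec φ, so true area = apparent × cos φ.
True area of mining concession: 66000 × cos(43.4°) = 66000 × 0.7266 = 47950 km².
True area of survey plot: 190000 × cos(26.3°) = 190000 × 0.8965 = 170300 km².
Ratio = 47950 / 170300 ≈ 0.282.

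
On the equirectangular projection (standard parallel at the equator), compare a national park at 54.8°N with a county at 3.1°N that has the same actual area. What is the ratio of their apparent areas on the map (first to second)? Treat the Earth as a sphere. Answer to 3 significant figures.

Plate carrée maps x = Rλ, y = Rφ. The meridian scale is h = 1 and the parallel scale is k = 1/cos φ = sec φ.
Areal scale at 54.8°: h·k = 1.000 × 1.735 = 1.735.
Areal scale at 3.1°: h·k = 1.000 × 1.001 = 1.001.
Ratio = 1.735/1.001 ≈ 1.73.

1.73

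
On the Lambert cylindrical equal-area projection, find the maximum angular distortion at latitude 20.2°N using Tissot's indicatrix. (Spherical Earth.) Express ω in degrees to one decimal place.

The Lambert cylindrical equal-area projection is the cylindrical equal-area projection with its standard parallel at the equator (φ₀ = 0). For cylindrical equal-area with standard parallel φ₀, h = cos φ / cos φ₀ and k = cos φ₀ / cos φ, so h·k = 1.
At 20.2°: h = 0.9385, k = 1.066; principal scales a = 1.066, b = 0.9385.
sin(ω/2) = (a − b)/(a + b) = 0.1270/2.004 = 0.06339, so ω = 2 arcsin(0.06339) ≈ 7.3°.

7.3°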